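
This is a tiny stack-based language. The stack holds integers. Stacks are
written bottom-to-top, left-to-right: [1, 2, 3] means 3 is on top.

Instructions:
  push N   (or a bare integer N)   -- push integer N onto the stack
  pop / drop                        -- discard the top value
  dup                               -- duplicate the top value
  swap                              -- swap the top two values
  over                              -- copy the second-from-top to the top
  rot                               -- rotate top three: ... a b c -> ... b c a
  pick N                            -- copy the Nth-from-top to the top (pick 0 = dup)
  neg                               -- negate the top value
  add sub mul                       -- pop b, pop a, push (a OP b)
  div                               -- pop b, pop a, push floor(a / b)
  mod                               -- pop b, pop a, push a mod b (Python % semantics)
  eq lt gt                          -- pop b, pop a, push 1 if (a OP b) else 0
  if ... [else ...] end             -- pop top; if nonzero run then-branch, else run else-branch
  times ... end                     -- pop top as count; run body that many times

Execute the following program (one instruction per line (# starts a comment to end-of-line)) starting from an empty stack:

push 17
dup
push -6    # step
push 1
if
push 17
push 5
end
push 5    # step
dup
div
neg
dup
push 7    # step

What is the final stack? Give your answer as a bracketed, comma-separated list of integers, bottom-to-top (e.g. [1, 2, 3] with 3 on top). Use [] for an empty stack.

After 'push 17': [17]
After 'dup': [17, 17]
After 'push -6': [17, 17, -6]
After 'push 1': [17, 17, -6, 1]
After 'if': [17, 17, -6]
After 'push 17': [17, 17, -6, 17]
After 'push 5': [17, 17, -6, 17, 5]
After 'push 5': [17, 17, -6, 17, 5, 5]
After 'dup': [17, 17, -6, 17, 5, 5, 5]
After 'div': [17, 17, -6, 17, 5, 1]
After 'neg': [17, 17, -6, 17, 5, -1]
After 'dup': [17, 17, -6, 17, 5, -1, -1]
After 'push 7': [17, 17, -6, 17, 5, -1, -1, 7]

Answer: [17, 17, -6, 17, 5, -1, -1, 7]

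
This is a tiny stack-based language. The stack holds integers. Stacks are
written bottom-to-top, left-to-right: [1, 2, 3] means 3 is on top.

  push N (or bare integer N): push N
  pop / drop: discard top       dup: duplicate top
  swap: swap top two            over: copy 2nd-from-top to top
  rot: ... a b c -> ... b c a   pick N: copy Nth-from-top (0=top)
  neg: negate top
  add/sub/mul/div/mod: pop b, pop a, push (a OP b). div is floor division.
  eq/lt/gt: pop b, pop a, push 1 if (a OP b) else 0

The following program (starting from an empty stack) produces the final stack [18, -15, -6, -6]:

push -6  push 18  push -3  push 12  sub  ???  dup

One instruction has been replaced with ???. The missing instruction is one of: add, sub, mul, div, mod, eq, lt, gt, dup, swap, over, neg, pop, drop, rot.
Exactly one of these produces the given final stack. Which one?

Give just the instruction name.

Answer: rot

Derivation:
Stack before ???: [-6, 18, -15]
Stack after ???:  [18, -15, -6]
The instruction that transforms [-6, 18, -15] -> [18, -15, -6] is: rot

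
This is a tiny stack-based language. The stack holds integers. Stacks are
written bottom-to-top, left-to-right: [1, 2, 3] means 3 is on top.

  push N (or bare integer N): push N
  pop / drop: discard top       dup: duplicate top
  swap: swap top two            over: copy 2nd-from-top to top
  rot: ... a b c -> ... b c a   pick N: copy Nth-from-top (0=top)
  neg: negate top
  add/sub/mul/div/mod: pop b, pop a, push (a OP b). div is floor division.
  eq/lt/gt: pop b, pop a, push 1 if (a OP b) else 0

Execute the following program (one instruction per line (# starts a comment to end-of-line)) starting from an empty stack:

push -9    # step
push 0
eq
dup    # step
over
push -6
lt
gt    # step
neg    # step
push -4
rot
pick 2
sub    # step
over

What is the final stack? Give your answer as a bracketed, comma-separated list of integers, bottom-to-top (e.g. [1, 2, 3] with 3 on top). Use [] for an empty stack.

Answer: [0, -4, 0, -4]

Derivation:
After 'push -9': [-9]
After 'push 0': [-9, 0]
After 'eq': [0]
After 'dup': [0, 0]
After 'over': [0, 0, 0]
After 'push -6': [0, 0, 0, -6]
After 'lt': [0, 0, 0]
After 'gt': [0, 0]
After 'neg': [0, 0]
After 'push -4': [0, 0, -4]
After 'rot': [0, -4, 0]
After 'pick 2': [0, -4, 0, 0]
After 'sub': [0, -4, 0]
After 'over': [0, -4, 0, -4]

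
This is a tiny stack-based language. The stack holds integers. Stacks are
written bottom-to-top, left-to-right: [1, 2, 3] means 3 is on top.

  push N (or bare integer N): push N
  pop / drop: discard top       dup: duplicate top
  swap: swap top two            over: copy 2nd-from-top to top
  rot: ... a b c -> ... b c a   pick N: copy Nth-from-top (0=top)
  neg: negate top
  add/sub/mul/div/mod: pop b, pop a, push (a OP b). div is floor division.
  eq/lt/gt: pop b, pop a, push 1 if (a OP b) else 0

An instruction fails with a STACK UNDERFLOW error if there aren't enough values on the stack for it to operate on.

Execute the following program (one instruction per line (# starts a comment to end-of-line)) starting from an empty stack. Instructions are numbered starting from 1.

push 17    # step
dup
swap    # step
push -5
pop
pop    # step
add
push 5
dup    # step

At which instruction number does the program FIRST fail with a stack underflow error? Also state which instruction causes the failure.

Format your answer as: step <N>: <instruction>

Answer: step 7: add

Derivation:
Step 1 ('push 17'): stack = [17], depth = 1
Step 2 ('dup'): stack = [17, 17], depth = 2
Step 3 ('swap'): stack = [17, 17], depth = 2
Step 4 ('push -5'): stack = [17, 17, -5], depth = 3
Step 5 ('pop'): stack = [17, 17], depth = 2
Step 6 ('pop'): stack = [17], depth = 1
Step 7 ('add'): needs 2 value(s) but depth is 1 — STACK UNDERFLOW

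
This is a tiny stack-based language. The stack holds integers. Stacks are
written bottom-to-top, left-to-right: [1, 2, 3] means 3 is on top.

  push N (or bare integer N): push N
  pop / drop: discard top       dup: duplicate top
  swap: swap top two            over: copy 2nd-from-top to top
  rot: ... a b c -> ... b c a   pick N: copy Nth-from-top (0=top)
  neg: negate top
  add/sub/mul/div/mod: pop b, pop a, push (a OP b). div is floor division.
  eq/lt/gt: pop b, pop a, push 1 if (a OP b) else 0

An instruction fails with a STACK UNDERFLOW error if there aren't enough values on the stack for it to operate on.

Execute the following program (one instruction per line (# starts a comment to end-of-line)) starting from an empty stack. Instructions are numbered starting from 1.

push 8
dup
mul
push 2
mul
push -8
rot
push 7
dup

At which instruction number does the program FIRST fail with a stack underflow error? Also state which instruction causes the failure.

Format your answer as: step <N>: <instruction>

Step 1 ('push 8'): stack = [8], depth = 1
Step 2 ('dup'): stack = [8, 8], depth = 2
Step 3 ('mul'): stack = [64], depth = 1
Step 4 ('push 2'): stack = [64, 2], depth = 2
Step 5 ('mul'): stack = [128], depth = 1
Step 6 ('push -8'): stack = [128, -8], depth = 2
Step 7 ('rot'): needs 3 value(s) but depth is 2 — STACK UNDERFLOW

Answer: step 7: rot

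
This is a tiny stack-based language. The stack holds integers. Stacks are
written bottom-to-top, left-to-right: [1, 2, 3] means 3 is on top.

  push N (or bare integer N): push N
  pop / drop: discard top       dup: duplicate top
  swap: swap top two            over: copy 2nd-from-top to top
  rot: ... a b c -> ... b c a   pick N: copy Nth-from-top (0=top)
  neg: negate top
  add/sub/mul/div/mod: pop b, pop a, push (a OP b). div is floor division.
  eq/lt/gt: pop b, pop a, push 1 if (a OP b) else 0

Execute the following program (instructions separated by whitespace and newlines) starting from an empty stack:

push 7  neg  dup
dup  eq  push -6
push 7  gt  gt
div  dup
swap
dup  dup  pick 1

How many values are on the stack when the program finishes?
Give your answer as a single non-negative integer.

Answer: 5

Derivation:
After 'push 7': stack = [7] (depth 1)
After 'neg': stack = [-7] (depth 1)
After 'dup': stack = [-7, -7] (depth 2)
After 'dup': stack = [-7, -7, -7] (depth 3)
After 'eq': stack = [-7, 1] (depth 2)
After 'push -6': stack = [-7, 1, -6] (depth 3)
After 'push 7': stack = [-7, 1, -6, 7] (depth 4)
After 'gt': stack = [-7, 1, 0] (depth 3)
After 'gt': stack = [-7, 1] (depth 2)
After 'div': stack = [-7] (depth 1)
After 'dup': stack = [-7, -7] (depth 2)
After 'swap': stack = [-7, -7] (depth 2)
After 'dup': stack = [-7, -7, -7] (depth 3)
After 'dup': stack = [-7, -7, -7, -7] (depth 4)
After 'pick 1': stack = [-7, -7, -7, -7, -7] (depth 5)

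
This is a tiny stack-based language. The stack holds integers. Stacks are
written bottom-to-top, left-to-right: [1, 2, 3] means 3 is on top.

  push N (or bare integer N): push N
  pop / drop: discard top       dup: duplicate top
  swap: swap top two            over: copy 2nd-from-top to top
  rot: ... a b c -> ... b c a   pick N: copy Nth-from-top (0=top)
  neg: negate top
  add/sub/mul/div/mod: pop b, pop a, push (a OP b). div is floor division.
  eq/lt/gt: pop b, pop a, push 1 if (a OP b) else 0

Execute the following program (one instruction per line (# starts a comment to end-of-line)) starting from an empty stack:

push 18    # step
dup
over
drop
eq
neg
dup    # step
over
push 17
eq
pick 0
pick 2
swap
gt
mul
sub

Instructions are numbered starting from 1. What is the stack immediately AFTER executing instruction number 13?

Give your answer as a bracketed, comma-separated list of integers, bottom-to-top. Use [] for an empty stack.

Answer: [-1, -1, 0, -1, 0]

Derivation:
Step 1 ('push 18'): [18]
Step 2 ('dup'): [18, 18]
Step 3 ('over'): [18, 18, 18]
Step 4 ('drop'): [18, 18]
Step 5 ('eq'): [1]
Step 6 ('neg'): [-1]
Step 7 ('dup'): [-1, -1]
Step 8 ('over'): [-1, -1, -1]
Step 9 ('push 17'): [-1, -1, -1, 17]
Step 10 ('eq'): [-1, -1, 0]
Step 11 ('pick 0'): [-1, -1, 0, 0]
Step 12 ('pick 2'): [-1, -1, 0, 0, -1]
Step 13 ('swap'): [-1, -1, 0, -1, 0]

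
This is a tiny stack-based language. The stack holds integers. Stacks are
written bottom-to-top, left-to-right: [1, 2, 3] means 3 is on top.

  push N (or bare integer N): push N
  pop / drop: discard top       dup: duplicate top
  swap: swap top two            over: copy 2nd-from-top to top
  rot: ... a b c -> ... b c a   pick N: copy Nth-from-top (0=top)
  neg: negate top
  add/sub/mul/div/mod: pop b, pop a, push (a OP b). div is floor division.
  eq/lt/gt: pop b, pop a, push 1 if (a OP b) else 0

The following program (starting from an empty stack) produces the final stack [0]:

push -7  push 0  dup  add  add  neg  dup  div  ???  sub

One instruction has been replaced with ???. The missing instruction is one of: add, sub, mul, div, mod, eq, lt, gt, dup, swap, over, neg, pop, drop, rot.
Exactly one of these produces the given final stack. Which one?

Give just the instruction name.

Stack before ???: [1]
Stack after ???:  [1, 1]
The instruction that transforms [1] -> [1, 1] is: dup

Answer: dup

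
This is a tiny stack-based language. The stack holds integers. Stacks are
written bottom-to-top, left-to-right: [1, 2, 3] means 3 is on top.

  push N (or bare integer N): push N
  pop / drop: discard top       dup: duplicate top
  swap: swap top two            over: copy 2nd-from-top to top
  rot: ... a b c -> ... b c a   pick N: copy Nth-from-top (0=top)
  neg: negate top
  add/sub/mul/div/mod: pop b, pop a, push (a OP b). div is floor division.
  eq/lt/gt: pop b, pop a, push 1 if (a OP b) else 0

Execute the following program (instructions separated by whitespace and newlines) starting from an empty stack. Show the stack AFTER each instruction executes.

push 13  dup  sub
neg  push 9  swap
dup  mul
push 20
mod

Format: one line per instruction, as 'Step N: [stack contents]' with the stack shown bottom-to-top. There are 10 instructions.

Step 1: [13]
Step 2: [13, 13]
Step 3: [0]
Step 4: [0]
Step 5: [0, 9]
Step 6: [9, 0]
Step 7: [9, 0, 0]
Step 8: [9, 0]
Step 9: [9, 0, 20]
Step 10: [9, 0]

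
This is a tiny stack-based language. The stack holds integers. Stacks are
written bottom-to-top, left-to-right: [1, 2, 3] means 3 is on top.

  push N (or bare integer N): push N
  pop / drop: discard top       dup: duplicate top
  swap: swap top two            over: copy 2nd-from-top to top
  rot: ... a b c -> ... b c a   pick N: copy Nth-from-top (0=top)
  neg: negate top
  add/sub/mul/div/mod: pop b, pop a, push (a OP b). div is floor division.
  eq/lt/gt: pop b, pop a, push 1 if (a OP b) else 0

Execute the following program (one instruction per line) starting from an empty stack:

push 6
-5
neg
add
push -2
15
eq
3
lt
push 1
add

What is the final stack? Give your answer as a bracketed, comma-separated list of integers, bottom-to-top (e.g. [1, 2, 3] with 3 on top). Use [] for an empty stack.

Answer: [11, 2]

Derivation:
After 'push 6': [6]
After 'push -5': [6, -5]
After 'neg': [6, 5]
After 'add': [11]
After 'push -2': [11, -2]
After 'push 15': [11, -2, 15]
After 'eq': [11, 0]
After 'push 3': [11, 0, 3]
After 'lt': [11, 1]
After 'push 1': [11, 1, 1]
After 'add': [11, 2]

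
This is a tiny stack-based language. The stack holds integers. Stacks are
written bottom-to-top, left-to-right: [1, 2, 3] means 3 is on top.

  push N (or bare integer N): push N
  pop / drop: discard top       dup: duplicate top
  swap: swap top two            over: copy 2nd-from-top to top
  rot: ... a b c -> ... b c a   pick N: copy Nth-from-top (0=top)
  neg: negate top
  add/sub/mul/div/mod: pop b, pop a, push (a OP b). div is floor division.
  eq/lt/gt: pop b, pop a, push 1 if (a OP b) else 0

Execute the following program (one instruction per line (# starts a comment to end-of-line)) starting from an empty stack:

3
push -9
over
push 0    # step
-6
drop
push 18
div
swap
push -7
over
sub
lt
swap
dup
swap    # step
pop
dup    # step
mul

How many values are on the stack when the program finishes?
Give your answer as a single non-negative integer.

After 'push 3': stack = [3] (depth 1)
After 'push -9': stack = [3, -9] (depth 2)
After 'over': stack = [3, -9, 3] (depth 3)
After 'push 0': stack = [3, -9, 3, 0] (depth 4)
After 'push -6': stack = [3, -9, 3, 0, -6] (depth 5)
After 'drop': stack = [3, -9, 3, 0] (depth 4)
After 'push 18': stack = [3, -9, 3, 0, 18] (depth 5)
After 'div': stack = [3, -9, 3, 0] (depth 4)
After 'swap': stack = [3, -9, 0, 3] (depth 4)
After 'push -7': stack = [3, -9, 0, 3, -7] (depth 5)
After 'over': stack = [3, -9, 0, 3, -7, 3] (depth 6)
After 'sub': stack = [3, -9, 0, 3, -10] (depth 5)
After 'lt': stack = [3, -9, 0, 0] (depth 4)
After 'swap': stack = [3, -9, 0, 0] (depth 4)
After 'dup': stack = [3, -9, 0, 0, 0] (depth 5)
After 'swap': stack = [3, -9, 0, 0, 0] (depth 5)
After 'pop': stack = [3, -9, 0, 0] (depth 4)
After 'dup': stack = [3, -9, 0, 0, 0] (depth 5)
After 'mul': stack = [3, -9, 0, 0] (depth 4)

Answer: 4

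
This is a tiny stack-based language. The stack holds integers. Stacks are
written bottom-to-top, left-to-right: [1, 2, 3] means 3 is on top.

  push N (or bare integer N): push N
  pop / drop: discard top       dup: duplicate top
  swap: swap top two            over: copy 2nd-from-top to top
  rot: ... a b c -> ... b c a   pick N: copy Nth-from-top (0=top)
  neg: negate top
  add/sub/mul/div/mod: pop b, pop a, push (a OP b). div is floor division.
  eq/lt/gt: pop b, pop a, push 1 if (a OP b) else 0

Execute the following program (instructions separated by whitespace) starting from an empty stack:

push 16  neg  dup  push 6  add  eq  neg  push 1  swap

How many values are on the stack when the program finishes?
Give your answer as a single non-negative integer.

After 'push 16': stack = [16] (depth 1)
After 'neg': stack = [-16] (depth 1)
After 'dup': stack = [-16, -16] (depth 2)
After 'push 6': stack = [-16, -16, 6] (depth 3)
After 'add': stack = [-16, -10] (depth 2)
After 'eq': stack = [0] (depth 1)
After 'neg': stack = [0] (depth 1)
After 'push 1': stack = [0, 1] (depth 2)
After 'swap': stack = [1, 0] (depth 2)

Answer: 2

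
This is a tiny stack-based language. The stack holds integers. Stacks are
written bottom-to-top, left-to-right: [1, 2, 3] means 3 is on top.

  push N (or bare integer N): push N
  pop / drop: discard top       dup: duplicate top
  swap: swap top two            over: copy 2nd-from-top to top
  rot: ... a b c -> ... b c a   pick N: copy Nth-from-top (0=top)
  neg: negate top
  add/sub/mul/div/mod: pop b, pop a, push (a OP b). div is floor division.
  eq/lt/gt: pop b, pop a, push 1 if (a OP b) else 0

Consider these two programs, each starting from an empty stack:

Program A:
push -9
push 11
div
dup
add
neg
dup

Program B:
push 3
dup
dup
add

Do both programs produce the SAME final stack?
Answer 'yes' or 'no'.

Program A trace:
  After 'push -9': [-9]
  After 'push 11': [-9, 11]
  After 'div': [-1]
  After 'dup': [-1, -1]
  After 'add': [-2]
  After 'neg': [2]
  After 'dup': [2, 2]
Program A final stack: [2, 2]

Program B trace:
  After 'push 3': [3]
  After 'dup': [3, 3]
  After 'dup': [3, 3, 3]
  After 'add': [3, 6]
Program B final stack: [3, 6]
Same: no

Answer: no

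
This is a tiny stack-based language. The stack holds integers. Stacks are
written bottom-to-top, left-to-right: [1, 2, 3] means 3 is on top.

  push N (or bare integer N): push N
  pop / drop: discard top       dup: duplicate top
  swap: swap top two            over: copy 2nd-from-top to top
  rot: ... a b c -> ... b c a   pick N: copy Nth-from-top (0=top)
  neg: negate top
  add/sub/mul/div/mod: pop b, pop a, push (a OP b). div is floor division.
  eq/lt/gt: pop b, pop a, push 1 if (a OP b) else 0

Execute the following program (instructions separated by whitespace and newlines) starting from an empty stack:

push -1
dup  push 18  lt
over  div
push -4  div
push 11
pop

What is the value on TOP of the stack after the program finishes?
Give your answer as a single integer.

After 'push -1': [-1]
After 'dup': [-1, -1]
After 'push 18': [-1, -1, 18]
After 'lt': [-1, 1]
After 'over': [-1, 1, -1]
After 'div': [-1, -1]
After 'push -4': [-1, -1, -4]
After 'div': [-1, 0]
After 'push 11': [-1, 0, 11]
After 'pop': [-1, 0]

Answer: 0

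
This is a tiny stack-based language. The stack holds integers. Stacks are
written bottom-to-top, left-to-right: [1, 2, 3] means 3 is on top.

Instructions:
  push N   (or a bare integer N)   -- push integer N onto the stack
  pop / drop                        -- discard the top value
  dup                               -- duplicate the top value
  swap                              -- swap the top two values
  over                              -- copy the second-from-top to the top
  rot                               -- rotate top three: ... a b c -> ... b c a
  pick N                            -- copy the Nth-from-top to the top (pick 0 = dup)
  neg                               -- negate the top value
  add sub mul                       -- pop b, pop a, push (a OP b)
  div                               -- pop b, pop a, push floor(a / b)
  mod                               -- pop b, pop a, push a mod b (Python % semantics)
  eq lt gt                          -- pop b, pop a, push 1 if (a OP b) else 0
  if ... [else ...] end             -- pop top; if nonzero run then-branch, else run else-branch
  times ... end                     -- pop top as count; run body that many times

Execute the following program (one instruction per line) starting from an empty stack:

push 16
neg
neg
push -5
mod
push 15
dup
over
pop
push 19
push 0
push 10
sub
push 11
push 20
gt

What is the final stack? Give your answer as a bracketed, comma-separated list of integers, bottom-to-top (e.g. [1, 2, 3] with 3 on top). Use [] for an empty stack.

After 'push 16': [16]
After 'neg': [-16]
After 'neg': [16]
After 'push -5': [16, -5]
After 'mod': [-4]
After 'push 15': [-4, 15]
After 'dup': [-4, 15, 15]
After 'over': [-4, 15, 15, 15]
After 'pop': [-4, 15, 15]
After 'push 19': [-4, 15, 15, 19]
After 'push 0': [-4, 15, 15, 19, 0]
After 'push 10': [-4, 15, 15, 19, 0, 10]
After 'sub': [-4, 15, 15, 19, -10]
After 'push 11': [-4, 15, 15, 19, -10, 11]
After 'push 20': [-4, 15, 15, 19, -10, 11, 20]
After 'gt': [-4, 15, 15, 19, -10, 0]

Answer: [-4, 15, 15, 19, -10, 0]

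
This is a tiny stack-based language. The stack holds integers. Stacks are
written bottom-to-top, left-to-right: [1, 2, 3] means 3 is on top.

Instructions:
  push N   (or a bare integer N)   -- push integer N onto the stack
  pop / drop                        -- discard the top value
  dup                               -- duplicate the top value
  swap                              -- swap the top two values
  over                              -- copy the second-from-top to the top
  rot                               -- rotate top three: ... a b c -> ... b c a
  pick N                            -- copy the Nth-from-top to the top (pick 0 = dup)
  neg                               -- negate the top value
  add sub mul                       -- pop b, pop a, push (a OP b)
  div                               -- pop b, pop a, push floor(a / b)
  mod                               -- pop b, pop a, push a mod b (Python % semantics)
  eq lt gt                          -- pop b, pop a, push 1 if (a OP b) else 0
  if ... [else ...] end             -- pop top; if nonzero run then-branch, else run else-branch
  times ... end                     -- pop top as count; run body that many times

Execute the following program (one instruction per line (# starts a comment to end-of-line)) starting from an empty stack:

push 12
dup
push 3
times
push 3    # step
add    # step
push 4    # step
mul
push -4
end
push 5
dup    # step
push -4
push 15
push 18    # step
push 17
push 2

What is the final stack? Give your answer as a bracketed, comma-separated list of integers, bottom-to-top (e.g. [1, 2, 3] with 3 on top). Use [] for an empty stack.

After 'push 12': [12]
After 'dup': [12, 12]
After 'push 3': [12, 12, 3]
After 'times': [12, 12]
After 'push 3': [12, 12, 3]
After 'add': [12, 15]
After 'push 4': [12, 15, 4]
After 'mul': [12, 60]
After 'push -4': [12, 60, -4]
After 'push 3': [12, 60, -4, 3]
After 'add': [12, 60, -1]
After 'push 4': [12, 60, -1, 4]
  ...
After 'push 3': [12, 60, -4, -4, 3]
After 'add': [12, 60, -4, -1]
After 'push 4': [12, 60, -4, -1, 4]
After 'mul': [12, 60, -4, -4]
After 'push -4': [12, 60, -4, -4, -4]
After 'push 5': [12, 60, -4, -4, -4, 5]
After 'dup': [12, 60, -4, -4, -4, 5, 5]
After 'push -4': [12, 60, -4, -4, -4, 5, 5, -4]
After 'push 15': [12, 60, -4, -4, -4, 5, 5, -4, 15]
After 'push 18': [12, 60, -4, -4, -4, 5, 5, -4, 15, 18]
After 'push 17': [12, 60, -4, -4, -4, 5, 5, -4, 15, 18, 17]
After 'push 2': [12, 60, -4, -4, -4, 5, 5, -4, 15, 18, 17, 2]

Answer: [12, 60, -4, -4, -4, 5, 5, -4, 15, 18, 17, 2]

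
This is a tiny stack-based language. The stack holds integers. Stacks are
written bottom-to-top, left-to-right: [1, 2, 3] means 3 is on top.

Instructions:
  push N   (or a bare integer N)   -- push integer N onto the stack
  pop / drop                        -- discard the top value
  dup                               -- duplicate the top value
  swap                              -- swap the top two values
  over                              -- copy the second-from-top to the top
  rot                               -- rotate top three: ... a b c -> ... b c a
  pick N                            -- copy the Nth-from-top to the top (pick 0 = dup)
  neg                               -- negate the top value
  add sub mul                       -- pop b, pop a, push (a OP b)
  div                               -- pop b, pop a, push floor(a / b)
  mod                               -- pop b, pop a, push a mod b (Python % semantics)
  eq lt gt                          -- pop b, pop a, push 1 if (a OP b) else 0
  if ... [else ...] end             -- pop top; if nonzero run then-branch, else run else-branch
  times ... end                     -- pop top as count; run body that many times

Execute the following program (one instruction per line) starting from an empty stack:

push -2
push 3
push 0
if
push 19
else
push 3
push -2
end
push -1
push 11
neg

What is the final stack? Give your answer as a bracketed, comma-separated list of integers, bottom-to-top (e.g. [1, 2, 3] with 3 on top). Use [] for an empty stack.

After 'push -2': [-2]
After 'push 3': [-2, 3]
After 'push 0': [-2, 3, 0]
After 'if': [-2, 3]
After 'push 3': [-2, 3, 3]
After 'push -2': [-2, 3, 3, -2]
After 'push -1': [-2, 3, 3, -2, -1]
After 'push 11': [-2, 3, 3, -2, -1, 11]
After 'neg': [-2, 3, 3, -2, -1, -11]

Answer: [-2, 3, 3, -2, -1, -11]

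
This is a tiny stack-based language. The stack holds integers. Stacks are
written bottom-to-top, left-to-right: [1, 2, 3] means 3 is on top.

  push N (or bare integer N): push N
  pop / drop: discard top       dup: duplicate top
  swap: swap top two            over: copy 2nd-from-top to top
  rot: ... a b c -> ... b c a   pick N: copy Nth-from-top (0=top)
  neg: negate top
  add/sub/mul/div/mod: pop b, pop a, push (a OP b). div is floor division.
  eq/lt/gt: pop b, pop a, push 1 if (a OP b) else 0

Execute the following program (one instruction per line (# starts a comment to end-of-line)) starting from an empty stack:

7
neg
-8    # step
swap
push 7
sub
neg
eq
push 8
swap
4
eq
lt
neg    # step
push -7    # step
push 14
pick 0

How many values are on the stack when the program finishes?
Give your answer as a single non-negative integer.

After 'push 7': stack = [7] (depth 1)
After 'neg': stack = [-7] (depth 1)
After 'push -8': stack = [-7, -8] (depth 2)
After 'swap': stack = [-8, -7] (depth 2)
After 'push 7': stack = [-8, -7, 7] (depth 3)
After 'sub': stack = [-8, -14] (depth 2)
After 'neg': stack = [-8, 14] (depth 2)
After 'eq': stack = [0] (depth 1)
After 'push 8': stack = [0, 8] (depth 2)
After 'swap': stack = [8, 0] (depth 2)
After 'push 4': stack = [8, 0, 4] (depth 3)
After 'eq': stack = [8, 0] (depth 2)
After 'lt': stack = [0] (depth 1)
After 'neg': stack = [0] (depth 1)
After 'push -7': stack = [0, -7] (depth 2)
After 'push 14': stack = [0, -7, 14] (depth 3)
After 'pick 0': stack = [0, -7, 14, 14] (depth 4)

Answer: 4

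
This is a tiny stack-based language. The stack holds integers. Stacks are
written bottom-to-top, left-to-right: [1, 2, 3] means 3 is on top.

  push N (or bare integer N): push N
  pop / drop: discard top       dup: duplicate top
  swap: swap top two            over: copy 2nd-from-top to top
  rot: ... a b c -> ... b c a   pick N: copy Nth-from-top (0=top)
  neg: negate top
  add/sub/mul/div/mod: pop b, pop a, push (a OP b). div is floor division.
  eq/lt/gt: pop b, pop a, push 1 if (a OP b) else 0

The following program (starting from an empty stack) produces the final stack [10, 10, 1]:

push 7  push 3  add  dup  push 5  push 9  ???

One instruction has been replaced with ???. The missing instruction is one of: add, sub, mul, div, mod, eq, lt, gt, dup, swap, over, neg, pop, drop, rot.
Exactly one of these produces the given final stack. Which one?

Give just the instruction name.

Answer: lt

Derivation:
Stack before ???: [10, 10, 5, 9]
Stack after ???:  [10, 10, 1]
The instruction that transforms [10, 10, 5, 9] -> [10, 10, 1] is: lt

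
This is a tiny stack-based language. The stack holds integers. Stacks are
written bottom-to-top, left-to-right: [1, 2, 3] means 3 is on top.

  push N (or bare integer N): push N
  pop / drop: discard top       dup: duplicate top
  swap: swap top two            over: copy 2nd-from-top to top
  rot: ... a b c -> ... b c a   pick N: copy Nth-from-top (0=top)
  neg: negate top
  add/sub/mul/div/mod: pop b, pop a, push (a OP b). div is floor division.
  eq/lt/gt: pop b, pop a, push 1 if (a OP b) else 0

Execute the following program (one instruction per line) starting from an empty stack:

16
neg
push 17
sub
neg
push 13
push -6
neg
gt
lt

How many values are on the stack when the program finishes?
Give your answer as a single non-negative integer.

Answer: 1

Derivation:
After 'push 16': stack = [16] (depth 1)
After 'neg': stack = [-16] (depth 1)
After 'push 17': stack = [-16, 17] (depth 2)
After 'sub': stack = [-33] (depth 1)
After 'neg': stack = [33] (depth 1)
After 'push 13': stack = [33, 13] (depth 2)
After 'push -6': stack = [33, 13, -6] (depth 3)
After 'neg': stack = [33, 13, 6] (depth 3)
After 'gt': stack = [33, 1] (depth 2)
After 'lt': stack = [0] (depth 1)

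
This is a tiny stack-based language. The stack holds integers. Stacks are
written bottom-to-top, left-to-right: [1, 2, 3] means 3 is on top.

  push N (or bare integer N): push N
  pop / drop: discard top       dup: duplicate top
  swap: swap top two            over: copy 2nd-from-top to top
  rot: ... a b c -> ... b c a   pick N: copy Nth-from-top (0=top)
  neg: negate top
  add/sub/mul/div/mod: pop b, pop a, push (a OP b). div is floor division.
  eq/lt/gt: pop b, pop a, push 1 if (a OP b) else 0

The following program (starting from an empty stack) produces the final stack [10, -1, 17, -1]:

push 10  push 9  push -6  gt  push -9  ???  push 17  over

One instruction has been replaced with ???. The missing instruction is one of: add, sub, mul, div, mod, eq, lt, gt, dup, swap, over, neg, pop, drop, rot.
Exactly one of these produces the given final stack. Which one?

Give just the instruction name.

Stack before ???: [10, 1, -9]
Stack after ???:  [10, -1]
The instruction that transforms [10, 1, -9] -> [10, -1] is: div

Answer: div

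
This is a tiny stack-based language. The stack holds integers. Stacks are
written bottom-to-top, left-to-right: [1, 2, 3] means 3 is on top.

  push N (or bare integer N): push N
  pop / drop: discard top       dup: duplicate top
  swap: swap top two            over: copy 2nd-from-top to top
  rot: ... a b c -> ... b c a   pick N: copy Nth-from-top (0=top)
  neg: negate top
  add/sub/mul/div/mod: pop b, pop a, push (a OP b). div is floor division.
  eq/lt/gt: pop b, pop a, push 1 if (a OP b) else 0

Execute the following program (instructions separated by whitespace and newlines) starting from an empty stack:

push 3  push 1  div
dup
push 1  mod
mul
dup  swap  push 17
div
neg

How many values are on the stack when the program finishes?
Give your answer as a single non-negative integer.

After 'push 3': stack = [3] (depth 1)
After 'push 1': stack = [3, 1] (depth 2)
After 'div': stack = [3] (depth 1)
After 'dup': stack = [3, 3] (depth 2)
After 'push 1': stack = [3, 3, 1] (depth 3)
After 'mod': stack = [3, 0] (depth 2)
After 'mul': stack = [0] (depth 1)
After 'dup': stack = [0, 0] (depth 2)
After 'swap': stack = [0, 0] (depth 2)
After 'push 17': stack = [0, 0, 17] (depth 3)
After 'div': stack = [0, 0] (depth 2)
After 'neg': stack = [0, 0] (depth 2)

Answer: 2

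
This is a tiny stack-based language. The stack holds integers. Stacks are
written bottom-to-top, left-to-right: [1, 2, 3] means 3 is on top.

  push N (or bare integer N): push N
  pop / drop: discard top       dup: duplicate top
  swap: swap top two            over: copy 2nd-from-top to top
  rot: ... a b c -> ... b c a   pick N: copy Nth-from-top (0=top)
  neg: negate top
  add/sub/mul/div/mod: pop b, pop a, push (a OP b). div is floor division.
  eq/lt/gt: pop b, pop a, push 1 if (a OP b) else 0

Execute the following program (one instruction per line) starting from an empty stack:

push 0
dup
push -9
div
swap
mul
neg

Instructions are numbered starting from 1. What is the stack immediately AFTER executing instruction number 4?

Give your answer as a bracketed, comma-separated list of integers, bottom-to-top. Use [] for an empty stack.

Step 1 ('push 0'): [0]
Step 2 ('dup'): [0, 0]
Step 3 ('push -9'): [0, 0, -9]
Step 4 ('div'): [0, 0]

Answer: [0, 0]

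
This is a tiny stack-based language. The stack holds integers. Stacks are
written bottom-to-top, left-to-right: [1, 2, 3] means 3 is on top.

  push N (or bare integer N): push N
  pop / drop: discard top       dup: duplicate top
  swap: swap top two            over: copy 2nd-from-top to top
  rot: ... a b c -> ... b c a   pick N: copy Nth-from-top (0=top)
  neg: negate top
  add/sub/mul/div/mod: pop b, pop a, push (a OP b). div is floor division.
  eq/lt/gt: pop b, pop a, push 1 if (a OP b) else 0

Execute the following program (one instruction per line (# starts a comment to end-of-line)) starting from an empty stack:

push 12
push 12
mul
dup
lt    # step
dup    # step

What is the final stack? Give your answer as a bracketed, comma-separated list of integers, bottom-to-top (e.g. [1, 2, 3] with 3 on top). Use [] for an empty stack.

After 'push 12': [12]
After 'push 12': [12, 12]
After 'mul': [144]
After 'dup': [144, 144]
After 'lt': [0]
After 'dup': [0, 0]

Answer: [0, 0]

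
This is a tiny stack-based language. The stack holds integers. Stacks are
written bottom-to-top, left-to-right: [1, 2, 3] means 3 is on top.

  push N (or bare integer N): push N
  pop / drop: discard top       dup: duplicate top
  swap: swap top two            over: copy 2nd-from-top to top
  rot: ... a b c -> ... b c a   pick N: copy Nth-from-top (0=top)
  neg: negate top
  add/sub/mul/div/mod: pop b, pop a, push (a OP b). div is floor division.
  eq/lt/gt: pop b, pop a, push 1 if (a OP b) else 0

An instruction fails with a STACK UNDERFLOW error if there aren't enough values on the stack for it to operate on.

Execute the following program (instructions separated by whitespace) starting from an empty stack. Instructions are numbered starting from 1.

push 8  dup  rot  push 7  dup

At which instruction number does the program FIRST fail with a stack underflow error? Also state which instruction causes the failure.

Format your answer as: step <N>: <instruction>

Answer: step 3: rot

Derivation:
Step 1 ('push 8'): stack = [8], depth = 1
Step 2 ('dup'): stack = [8, 8], depth = 2
Step 3 ('rot'): needs 3 value(s) but depth is 2 — STACK UNDERFLOW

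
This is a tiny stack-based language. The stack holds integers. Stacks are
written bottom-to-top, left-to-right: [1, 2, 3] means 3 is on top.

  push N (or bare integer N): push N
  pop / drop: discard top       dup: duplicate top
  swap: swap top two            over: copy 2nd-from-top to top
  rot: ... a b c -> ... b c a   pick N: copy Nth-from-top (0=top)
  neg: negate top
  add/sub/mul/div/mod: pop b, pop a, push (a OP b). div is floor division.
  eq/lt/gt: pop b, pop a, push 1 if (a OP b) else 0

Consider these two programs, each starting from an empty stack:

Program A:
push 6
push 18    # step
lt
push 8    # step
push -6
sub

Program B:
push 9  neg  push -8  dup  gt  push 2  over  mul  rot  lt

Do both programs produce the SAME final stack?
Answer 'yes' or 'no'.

Program A trace:
  After 'push 6': [6]
  After 'push 18': [6, 18]
  After 'lt': [1]
  After 'push 8': [1, 8]
  After 'push -6': [1, 8, -6]
  After 'sub': [1, 14]
Program A final stack: [1, 14]

Program B trace:
  After 'push 9': [9]
  After 'neg': [-9]
  After 'push -8': [-9, -8]
  After 'dup': [-9, -8, -8]
  After 'gt': [-9, 0]
  After 'push 2': [-9, 0, 2]
  After 'over': [-9, 0, 2, 0]
  After 'mul': [-9, 0, 0]
  After 'rot': [0, 0, -9]
  After 'lt': [0, 0]
Program B final stack: [0, 0]
Same: no

Answer: no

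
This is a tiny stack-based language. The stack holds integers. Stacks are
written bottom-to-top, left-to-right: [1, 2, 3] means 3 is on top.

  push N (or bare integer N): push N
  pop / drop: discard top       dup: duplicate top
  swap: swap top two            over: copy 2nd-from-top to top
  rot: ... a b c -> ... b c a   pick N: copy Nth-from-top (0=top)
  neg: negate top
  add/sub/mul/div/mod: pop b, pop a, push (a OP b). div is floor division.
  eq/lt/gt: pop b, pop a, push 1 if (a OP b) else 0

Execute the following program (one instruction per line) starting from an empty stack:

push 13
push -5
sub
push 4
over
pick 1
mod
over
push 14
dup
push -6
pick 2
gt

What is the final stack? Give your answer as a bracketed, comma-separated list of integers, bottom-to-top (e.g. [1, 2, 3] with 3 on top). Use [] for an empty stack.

Answer: [18, 4, 2, 4, 14, 14, 0]

Derivation:
After 'push 13': [13]
After 'push -5': [13, -5]
After 'sub': [18]
After 'push 4': [18, 4]
After 'over': [18, 4, 18]
After 'pick 1': [18, 4, 18, 4]
After 'mod': [18, 4, 2]
After 'over': [18, 4, 2, 4]
After 'push 14': [18, 4, 2, 4, 14]
After 'dup': [18, 4, 2, 4, 14, 14]
After 'push -6': [18, 4, 2, 4, 14, 14, -6]
After 'pick 2': [18, 4, 2, 4, 14, 14, -6, 14]
After 'gt': [18, 4, 2, 4, 14, 14, 0]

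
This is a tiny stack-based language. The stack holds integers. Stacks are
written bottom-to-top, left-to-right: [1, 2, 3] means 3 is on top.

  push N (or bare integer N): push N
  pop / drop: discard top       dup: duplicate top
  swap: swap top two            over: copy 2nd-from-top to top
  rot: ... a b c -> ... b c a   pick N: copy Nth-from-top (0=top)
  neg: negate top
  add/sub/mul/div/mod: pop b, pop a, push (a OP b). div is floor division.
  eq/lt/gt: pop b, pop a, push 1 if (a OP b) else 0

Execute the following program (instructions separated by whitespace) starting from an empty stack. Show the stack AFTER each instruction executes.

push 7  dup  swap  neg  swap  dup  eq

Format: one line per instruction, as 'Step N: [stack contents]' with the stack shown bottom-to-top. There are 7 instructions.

Step 1: [7]
Step 2: [7, 7]
Step 3: [7, 7]
Step 4: [7, -7]
Step 5: [-7, 7]
Step 6: [-7, 7, 7]
Step 7: [-7, 1]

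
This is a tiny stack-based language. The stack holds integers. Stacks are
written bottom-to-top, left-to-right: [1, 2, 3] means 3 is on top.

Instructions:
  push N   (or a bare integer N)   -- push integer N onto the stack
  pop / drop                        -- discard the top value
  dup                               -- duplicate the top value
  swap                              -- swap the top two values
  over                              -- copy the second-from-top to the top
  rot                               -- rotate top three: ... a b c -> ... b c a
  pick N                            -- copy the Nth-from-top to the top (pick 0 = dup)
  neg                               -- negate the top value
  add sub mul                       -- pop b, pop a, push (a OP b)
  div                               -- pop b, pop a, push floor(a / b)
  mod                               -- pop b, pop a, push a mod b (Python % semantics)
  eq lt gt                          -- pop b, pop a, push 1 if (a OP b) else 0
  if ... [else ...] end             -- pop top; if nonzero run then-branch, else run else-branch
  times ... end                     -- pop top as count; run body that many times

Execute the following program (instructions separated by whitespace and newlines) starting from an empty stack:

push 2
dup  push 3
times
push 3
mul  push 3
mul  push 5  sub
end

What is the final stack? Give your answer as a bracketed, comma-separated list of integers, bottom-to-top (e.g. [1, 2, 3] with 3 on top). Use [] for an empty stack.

After 'push 2': [2]
After 'dup': [2, 2]
After 'push 3': [2, 2, 3]
After 'times': [2, 2]
After 'push 3': [2, 2, 3]
After 'mul': [2, 6]
After 'push 3': [2, 6, 3]
After 'mul': [2, 18]
After 'push 5': [2, 18, 5]
After 'sub': [2, 13]
After 'push 3': [2, 13, 3]
After 'mul': [2, 39]
After 'push 3': [2, 39, 3]
After 'mul': [2, 117]
After 'push 5': [2, 117, 5]
After 'sub': [2, 112]
After 'push 3': [2, 112, 3]
After 'mul': [2, 336]
After 'push 3': [2, 336, 3]
After 'mul': [2, 1008]
After 'push 5': [2, 1008, 5]
After 'sub': [2, 1003]

Answer: [2, 1003]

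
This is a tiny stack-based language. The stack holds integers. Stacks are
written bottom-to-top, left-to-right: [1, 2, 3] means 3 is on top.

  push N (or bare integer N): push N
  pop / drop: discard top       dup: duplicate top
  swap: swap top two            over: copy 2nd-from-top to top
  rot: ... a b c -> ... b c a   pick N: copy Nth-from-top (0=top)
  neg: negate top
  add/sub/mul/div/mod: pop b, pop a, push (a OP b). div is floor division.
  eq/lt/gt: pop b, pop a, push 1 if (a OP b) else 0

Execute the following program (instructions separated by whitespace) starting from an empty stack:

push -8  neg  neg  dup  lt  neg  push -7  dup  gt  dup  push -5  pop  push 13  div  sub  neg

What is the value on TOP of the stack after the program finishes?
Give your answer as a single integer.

Answer: 0

Derivation:
After 'push -8': [-8]
After 'neg': [8]
After 'neg': [-8]
After 'dup': [-8, -8]
After 'lt': [0]
After 'neg': [0]
After 'push -7': [0, -7]
After 'dup': [0, -7, -7]
After 'gt': [0, 0]
After 'dup': [0, 0, 0]
After 'push -5': [0, 0, 0, -5]
After 'pop': [0, 0, 0]
After 'push 13': [0, 0, 0, 13]
After 'div': [0, 0, 0]
After 'sub': [0, 0]
After 'neg': [0, 0]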